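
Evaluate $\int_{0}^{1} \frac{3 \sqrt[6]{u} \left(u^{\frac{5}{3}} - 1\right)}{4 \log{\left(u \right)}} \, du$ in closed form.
$- \frac{3 \log{\left(7 \right)}}{4} + \frac{3 \log{\left(17 \right)}}{4}$

Replace the exponent $\frac{1}{6}$ by a parameter $a$: let $I(a) = \int_{0}^{1} \frac{3 \left(u^{\frac{11}{6}} - u^{a}\right)}{4 \log{\left(u \right)}} \, du$.

Since $\dfrac{\partial}{\partial a}\,u^{a} = u^{a} \ln u$, the $\ln u$ in the denominator cancels and
$$\frac{dI}{da} = \int_{0}^{1} - \frac{3}{4} u^{a} \, du = - \frac{3}{4} \left[\frac{u^{a+1}}{a+1}\right]_0^1 = - \frac{3}{4 a + 4}.$$

Integrating with respect to $a$ gives $I(a) = - \frac{3 \log{\left(a + 1 \right)}}{4} - \frac{3 \log{\left(6 \right)}}{4} + \frac{3 \log{\left(17 \right)}}{4} + C$.

At $a = \frac{11}{6}$ the integrand is identically $0$, so $I(\frac{11}{6}) = 0$. The closed form gives $0$, hence $C = 0$.

Setting $a = \frac{1}{6}$:
$$I = - \frac{3 \log{\left(7 \right)}}{4} + \frac{3 \log{\left(17 \right)}}{4}.$$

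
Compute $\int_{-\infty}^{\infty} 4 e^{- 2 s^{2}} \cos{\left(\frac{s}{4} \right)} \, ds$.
$\frac{2 \sqrt{2} \sqrt{\pi}}{e^{\frac{1}{128}}}$

Treat the cosine frequency as a parameter and define $I(b) = \int_{-\infty}^{\infty} 4 e^{- 2 s^{2}} \cos{\left(b s \right)} \, ds$.

Differentiating under the integral sign,
$$I'(b) = \int_{-\infty}^{\infty} - 4 s e^{- 2 s^{2}} \sin{\left(b s \right)} \, ds.$$

Integrate $\int_{-\infty}^{\infty} s \sin(b s)\, e^{- 2 s^{2}}\, ds$ by parts with $u = \sin(b s)$ and $dv = s\, e^{- 2 s^{2}}\, ds$, giving $v = - \frac{e^{- 2 s^{2}}}{4}$. The boundary term vanishes and
$$\int_{-\infty}^{\infty} s \sin(b s)\, e^{- 2 s^{2}}\, ds = \frac{b}{4} \int_{-\infty}^{\infty} \cos(b s)\, e^{- 2 s^{2}}\, ds,$$
so $I'(b) = - \frac{b}{4}\, I(b)$.

This is a separable first-order ODE; solving with the initial condition $I(0) = \int_{-\infty}^{\infty} 4 e^{- 2 s^{2}}\,ds = 2 \sqrt{2} \sqrt{\pi}$ gives
$$I(b) = 2 \sqrt{2} \sqrt{\pi} e^{- \frac{b^{2}}{8}}.$$

Setting $b = \frac{1}{4}$:
$$I = \frac{2 \sqrt{2} \sqrt{\pi}}{e^{\frac{1}{128}}}.$$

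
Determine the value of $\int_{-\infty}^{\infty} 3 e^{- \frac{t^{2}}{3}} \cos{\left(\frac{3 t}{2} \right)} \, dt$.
$\frac{3 \sqrt{3} \sqrt{\pi}}{e^{\frac{27}{16}}}$

Treat the cosine frequency as a parameter and define $I(b) = \int_{-\infty}^{\infty} 3 e^{- \frac{t^{2}}{3}} \cos{\left(b t \right)} \, dt$.

Differentiating under the integral sign,
$$I'(b) = \int_{-\infty}^{\infty} - 3 t e^{- \frac{t^{2}}{3}} \sin{\left(b t \right)} \, dt.$$

Integrate $\int_{-\infty}^{\infty} t \sin(b t)\, e^{- \frac{t^{2}}{3}}\, dt$ by parts with $u = \sin(b t)$ and $dv = t\, e^{- \frac{t^{2}}{3}}\, dt$, giving $v = - \frac{3 e^{- \frac{t^{2}}{3}}}{2}$. The boundary term vanishes and
$$\int_{-\infty}^{\infty} t \sin(b t)\, e^{- \frac{t^{2}}{3}}\, dt = \frac{3 b}{2} \int_{-\infty}^{\infty} \cos(b t)\, e^{- \frac{t^{2}}{3}}\, dt,$$
so $I'(b) = - \frac{3 b}{2}\, I(b)$.

This is a separable first-order ODE; solving with the initial condition $I(0) = \int_{-\infty}^{\infty} 3 e^{- \frac{t^{2}}{3}}\,dt = 3 \sqrt{3} \sqrt{\pi}$ gives
$$I(b) = 3 \sqrt{3} \sqrt{\pi} e^{- \frac{3 b^{2}}{4}}.$$

Setting $b = \frac{3}{2}$:
$$I = \frac{3 \sqrt{3} \sqrt{\pi}}{e^{\frac{27}{16}}}.$$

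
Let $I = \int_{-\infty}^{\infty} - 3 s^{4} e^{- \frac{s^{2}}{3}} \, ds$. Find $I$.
$- \frac{81 \sqrt{3} \sqrt{\pi}}{4}$

Consider the simpler parametrised integral
$$J(a) = \int_{-\infty}^{\infty} - 3 e^{- a s^{2}} \, ds = - \frac{3 \sqrt{\pi}}{\sqrt{a}}.$$

Differentiating under the integral sign brings down a factor of $(-s^2)$:
$$\frac{dJ}{da} = \int_{-\infty}^{\infty} 3 s^{2} e^{- a s^{2}} \, ds = \frac{3 \sqrt{\pi}}{2 a^{\frac{3}{2}}}.$$

Repeating twice in total — each differentiation brings down another $(-s^2)$ — gives
$$\frac{d^{2}J}{da^{2}} = \int_{-\infty}^{\infty} - 3 s^{4} e^{- a s^{2}} \, ds = - \frac{9 \sqrt{\pi}}{4 a^{\frac{5}{2}}},$$
and the integrand here is exactly the target integrand, so $I = - \frac{9 \sqrt{\pi}}{4 a^{\frac{5}{2}}}$.

Setting $a = \frac{1}{3}$:
$$I = - \frac{81 \sqrt{3} \sqrt{\pi}}{4}.$$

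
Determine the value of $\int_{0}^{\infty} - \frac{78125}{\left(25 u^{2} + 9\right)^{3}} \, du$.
$- \frac{15625 \pi}{1296}$

Recall the elementary integral
$$J(a) = \int_{0}^{\infty} - \frac{5}{a^{2} + u^{2}} \, du = - \frac{5 \pi}{2 a}.$$

Differentiating under the integral sign with respect to $a$,
$$\frac{dJ}{da} = \int_{0}^{\infty} \frac{10 a}{\left(a^{2} + u^{2}\right)^{2}} \, du = \frac{5 \pi}{2 a^{2}},$$
so $\int_{0}^{\infty} - \frac{5}{\left(a^{2} + u^{2}\right)^{2}} \, du = - \frac{5 \pi}{4 a^{3}}$.

Repeating — each differentiation of $1/(u^2+a^2)^j$ produces $-2ja/(u^2+a^2)^{j+1}$ — and dividing through by $-2ja$ at each step yields, after $2$ differentiations in total,
$$\int_{0}^{\infty} - \frac{5}{\left(a^{2} + u^{2}\right)^{3}} \, du = - \frac{15 \pi}{16 a^{5}}.$$

Setting $a = \frac{3}{5}$:
$$I = - \frac{15625 \pi}{1296}.$$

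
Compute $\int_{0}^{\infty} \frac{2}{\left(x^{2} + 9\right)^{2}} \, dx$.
$\frac{\pi}{54}$

Begin with the known result
$$J(a) = \int_{0}^{\infty} \frac{2}{a^{2} + x^{2}} \, dx = \frac{\pi}{a}.$$

Differentiating under the integral sign with respect to $a$,
$$\frac{dJ}{da} = \int_{0}^{\infty} - \frac{4 a}{\left(a^{2} + x^{2}\right)^{2}} \, dx = - \frac{\pi}{a^{2}},$$
so $\int_{0}^{\infty} \frac{2}{\left(a^{2} + x^{2}\right)^{2}} \, dx = \frac{\pi}{2 a^{3}}$.

Setting $a = 3$:
$$I = \frac{\pi}{54}.$$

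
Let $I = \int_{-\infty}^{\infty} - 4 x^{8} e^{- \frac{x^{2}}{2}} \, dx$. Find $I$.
$- 420 \sqrt{2} \sqrt{\pi}$

Start from the elementary integral
$$J(a) = \int_{-\infty}^{\infty} - 4 e^{- a x^{2}} \, dx = - \frac{4 \sqrt{\pi}}{\sqrt{a}}.$$

Differentiating under the integral sign brings down a factor of $(-x^2)$:
$$\frac{dJ}{da} = \int_{-\infty}^{\infty} 4 x^{2} e^{- a x^{2}} \, dx = \frac{2 \sqrt{\pi}}{a^{\frac{3}{2}}}.$$

Repeating $4$ times in total — each differentiation brings down another $(-x^2)$ — gives
$$\frac{d^{4}J}{da^{4}} = \int_{-\infty}^{\infty} - 4 x^{8} e^{- a x^{2}} \, dx = - \frac{105 \sqrt{\pi}}{4 a^{\frac{9}{2}}},$$
and the integrand here is exactly the target integrand, so $I = - \frac{105 \sqrt{\pi}}{4 a^{\frac{9}{2}}}$.

Setting $a = \frac{1}{2}$:
$$I = - 420 \sqrt{2} \sqrt{\pi}.$$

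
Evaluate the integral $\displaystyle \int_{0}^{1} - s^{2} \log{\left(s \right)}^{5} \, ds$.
$\frac{40}{243}$

Start from the elementary integral
$$J(a) = \int_{0}^{1} - s^{a} \, ds = - \frac{1}{a + 1}.$$

Differentiating under the integral sign brings down a factor of $\ln s$:
$$\frac{dJ}{da} = \int_{0}^{1} - s^{a} \log{\left(s \right)} \, ds = \frac{1}{\left(a + 1\right)^{2}}.$$

Repeating $5$ times in total — each differentiation brings down another $\ln s$ — gives
$$\frac{d^{5}J}{da^{5}} = \int_{0}^{1} - s^{a} \log{\left(s \right)}^{5} \, ds = \frac{120}{\left(a + 1\right)^{6}},$$
and the integrand here is exactly the target integrand, so $I = \frac{120}{\left(a + 1\right)^{6}}$.

Setting $a = 2$:
$$I = \frac{40}{243}.$$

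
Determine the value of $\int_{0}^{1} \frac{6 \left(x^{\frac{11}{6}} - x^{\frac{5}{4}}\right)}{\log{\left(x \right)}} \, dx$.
$- \log{\left(\frac{387420489}{1544804416} \right)}$

Replace the exponent $\frac{5}{4}$ by a parameter $a$: let $I(a) = \int_{0}^{1} \frac{6 \left(x^{\frac{11}{6}} - x^{a}\right)}{\log{\left(x \right)}} \, dx$.

Since $\dfrac{\partial}{\partial a}\,x^{a} = x^{a} \ln x$, the $\ln x$ in the denominator cancels and
$$\frac{dI}{da} = \int_{0}^{1} -6 x^{a} \, dx = -6 \left[\frac{x^{a+1}}{a+1}\right]_0^1 = - \frac{6}{a + 1}.$$

Integrating with respect to $a$ gives $I(a) = - \log{\left(\frac{46656 \left(a + 1\right)^{6}}{24137569} \right)} + C$.

At $a = \frac{11}{6}$ the integrand is identically $0$, so $I(\frac{11}{6}) = 0$. The closed form gives $0$, hence $C = 0$.

Setting $a = \frac{5}{4}$:
$$I = - \log{\left(\frac{387420489}{1544804416} \right)}.$$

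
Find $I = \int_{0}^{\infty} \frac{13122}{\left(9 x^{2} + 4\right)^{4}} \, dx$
$\frac{10935 \pi}{2048}$

Recall the elementary integral
$$J(a) = \int_{0}^{\infty} \frac{2}{a^{2} + x^{2}} \, dx = \frac{\pi}{a}.$$

Differentiating under the integral sign with respect to $a$,
$$\frac{dJ}{da} = \int_{0}^{\infty} - \frac{4 a}{\left(a^{2} + x^{2}\right)^{2}} \, dx = - \frac{\pi}{a^{2}},$$
so $\int_{0}^{\infty} \frac{2}{\left(a^{2} + x^{2}\right)^{2}} \, dx = \frac{\pi}{2 a^{3}}$.

Repeating — each differentiation of $1/(x^2+a^2)^j$ produces $-2ja/(x^2+a^2)^{j+1}$ — and dividing through by $-2ja$ at each step yields, after $3$ differentiations in total,
$$\int_{0}^{\infty} \frac{2}{\left(a^{2} + x^{2}\right)^{4}} \, dx = \frac{5 \pi}{16 a^{7}}.$$

Setting $a = \frac{2}{3}$:
$$I = \frac{10935 \pi}{2048}.$$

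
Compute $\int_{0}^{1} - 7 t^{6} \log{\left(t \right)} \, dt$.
$\frac{1}{7}$

Consider the simpler parametrised integral
$$J(a) = \int_{0}^{1} - 7 t^{a} \, dt = - \frac{7}{a + 1}.$$

Differentiating under the integral sign brings down a factor of $\ln t$:
$$\frac{dJ}{da} = \int_{0}^{1} - 7 t^{a} \log{\left(t \right)} \, dt = \frac{7}{\left(a + 1\right)^{2}}.$$

The integral on the left is $I$, so $I = \frac{7}{\left(a + 1\right)^{2}}$.

Setting $a = 6$:
$$I = \frac{1}{7}.$$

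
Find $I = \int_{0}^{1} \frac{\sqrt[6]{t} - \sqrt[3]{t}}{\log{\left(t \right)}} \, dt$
$\log{\left(\frac{7}{8} \right)}$

Consider the one-parameter family: let $I(a) = \int_{0}^{1} \frac{- \sqrt[3]{t} + t^{a}}{\log{\left(t \right)}} \, dt$.

Since $\dfrac{\partial}{\partial a}\,t^{a} = t^{a} \ln t$, the $\ln t$ in the denominator cancels and
$$\frac{dI}{da} = \int_{0}^{1} t^{a} \, dt = \left[\frac{t^{a+1}}{a+1}\right]_0^1 = \frac{1}{a + 1}.$$

Integrating with respect to $a$ gives $I(a) = \log{\left(\frac{3 a}{4} + \frac{3}{4} \right)} + C$.

At $a = \frac{1}{3}$ the integrand is identically $0$, so $I(\frac{1}{3}) = 0$. The closed form gives $0$, hence $C = 0$.

Setting $a = \frac{1}{6}$:
$$I = \log{\left(\frac{7}{8} \right)}.$$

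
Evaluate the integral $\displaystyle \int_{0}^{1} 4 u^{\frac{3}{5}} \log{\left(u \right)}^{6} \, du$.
$\frac{3515625}{32768}$

Start from the elementary integral
$$J(a) = \int_{0}^{1} 4 u^{a} \, du = \frac{4}{a + 1}.$$

Differentiating under the integral sign brings down a factor of $\ln u$:
$$\frac{dJ}{da} = \int_{0}^{1} 4 u^{a} \log{\left(u \right)} \, du = - \frac{4}{\left(a + 1\right)^{2}}.$$

Repeating $6$ times in total — each differentiation brings down another $\ln u$ — gives
$$\frac{d^{6}J}{da^{6}} = \int_{0}^{1} 4 u^{a} \log{\left(u \right)}^{6} \, du = \frac{2880}{\left(a + 1\right)^{7}},$$
and the integrand here is exactly the target integrand, so $I = \frac{2880}{\left(a + 1\right)^{7}}$.

Setting $a = \frac{3}{5}$:
$$I = \frac{3515625}{32768}.$$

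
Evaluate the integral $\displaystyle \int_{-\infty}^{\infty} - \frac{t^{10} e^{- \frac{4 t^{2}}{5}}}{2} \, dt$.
$- \frac{2953125 \sqrt{5} \sqrt{\pi}}{131072}$

Begin with the known integral
$$J(a) = \int_{-\infty}^{\infty} - \frac{e^{- a t^{2}}}{2} \, dt = - \frac{\sqrt{\pi}}{2 \sqrt{a}}.$$

Differentiating under the integral sign brings down a factor of $(-t^2)$:
$$\frac{dJ}{da} = \int_{-\infty}^{\infty} \frac{t^{2} e^{- a t^{2}}}{2} \, dt = \frac{\sqrt{\pi}}{4 a^{\frac{3}{2}}}.$$

Repeating $5$ times in total — each differentiation brings down another $(-t^2)$ — gives
$$\frac{d^{5}J}{da^{5}} = \int_{-\infty}^{\infty} \frac{t^{10} e^{- a t^{2}}}{2} \, dt = \frac{945 \sqrt{\pi}}{64 a^{\frac{11}{2}}},$$
and the integrand here is $(-1)^{5}$ times the target integrand, so $I = (-1)^{5}\,\frac{d^{5}J}{da^{5}} = - \frac{945 \sqrt{\pi}}{64 a^{\frac{11}{2}}}$.

Setting $a = \frac{4}{5}$:
$$I = - \frac{2953125 \sqrt{5} \sqrt{\pi}}{131072}.$$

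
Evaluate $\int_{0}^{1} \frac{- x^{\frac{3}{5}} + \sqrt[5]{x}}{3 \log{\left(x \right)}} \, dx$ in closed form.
$- \log{\left(2 \right)} + \frac{\log{\left(6 \right)}}{3}$

Consider the one-parameter family: let $I(a) = \int_{0}^{1} \frac{- x^{\frac{3}{5}} + x^{a}}{3 \log{\left(x \right)}} \, dx$.

Since $\dfrac{\partial}{\partial a}\,x^{a} = x^{a} \ln x$, the $\ln x$ in the denominator cancels and
$$\frac{dI}{da} = \int_{0}^{1} \frac{1}{3} x^{a} \, dx = \frac{1}{3} \left[\frac{x^{a+1}}{a+1}\right]_0^1 = \frac{1}{3 \left(a + 1\right)}.$$

Integrating with respect to $a$ gives $I(a) = \frac{\log{\left(a + 1 \right)}}{3} - \log{\left(2 \right)} + \frac{\log{\left(5 \right)}}{3} + C$.

At $a = \frac{3}{5}$ the integrand is identically $0$, so $I(\frac{3}{5}) = 0$. The closed form gives $0$, hence $C = 0$.

Setting $a = \frac{1}{5}$:
$$I = - \log{\left(2 \right)} + \frac{\log{\left(6 \right)}}{3}.$$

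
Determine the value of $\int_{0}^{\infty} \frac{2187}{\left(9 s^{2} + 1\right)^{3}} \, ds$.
$\frac{2187 \pi}{16}$

Start from the standard arctangent integral
$$J(a) = \int_{0}^{\infty} \frac{3}{a^{2} + s^{2}} \, ds = \frac{3 \pi}{2 a}.$$

Differentiating under the integral sign with respect to $a$,
$$\frac{dJ}{da} = \int_{0}^{\infty} - \frac{6 a}{\left(a^{2} + s^{2}\right)^{2}} \, ds = - \frac{3 \pi}{2 a^{2}},$$
so $\int_{0}^{\infty} \frac{3}{\left(a^{2} + s^{2}\right)^{2}} \, ds = \frac{3 \pi}{4 a^{3}}$.

Repeating — each differentiation of $1/(s^2+a^2)^j$ produces $-2ja/(s^2+a^2)^{j+1}$ — and dividing through by $-2ja$ at each step yields, after $2$ differentiations in total,
$$\int_{0}^{\infty} \frac{3}{\left(a^{2} + s^{2}\right)^{3}} \, ds = \frac{9 \pi}{16 a^{5}}.$$

Setting $a = \frac{1}{3}$:
$$I = \frac{2187 \pi}{16}.$$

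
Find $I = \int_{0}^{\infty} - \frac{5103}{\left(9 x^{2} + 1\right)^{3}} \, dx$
$- \frac{5103 \pi}{16}$

Start from the standard arctangent integral
$$J(a) = \int_{0}^{\infty} - \frac{7}{a^{2} + x^{2}} \, dx = - \frac{7 \pi}{2 a}.$$

Differentiating under the integral sign with respect to $a$,
$$\frac{dJ}{da} = \int_{0}^{\infty} \frac{14 a}{\left(a^{2} + x^{2}\right)^{2}} \, dx = \frac{7 \pi}{2 a^{2}},$$
so $\int_{0}^{\infty} - \frac{7}{\left(a^{2} + x^{2}\right)^{2}} \, dx = - \frac{7 \pi}{4 a^{3}}$.

Repeating — each differentiation of $1/(x^2+a^2)^j$ produces $-2ja/(x^2+a^2)^{j+1}$ — and dividing through by $-2ja$ at each step yields, after $2$ differentiations in total,
$$\int_{0}^{\infty} - \frac{7}{\left(a^{2} + x^{2}\right)^{3}} \, dx = - \frac{21 \pi}{16 a^{5}}.$$

Setting $a = \frac{1}{3}$:
$$I = - \frac{5103 \pi}{16}.$$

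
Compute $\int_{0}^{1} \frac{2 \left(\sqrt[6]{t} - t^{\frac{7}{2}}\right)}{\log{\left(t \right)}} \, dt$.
$\log{\left(\frac{49}{729} \right)}$

Consider the one-parameter family: let $I(a) = \int_{0}^{1} \frac{2 \left(- t^{\frac{7}{2}} + t^{a}\right)}{\log{\left(t \right)}} \, dt$.

Since $\dfrac{\partial}{\partial a}\,t^{a} = t^{a} \ln t$, the $\ln t$ in the denominator cancels and
$$\frac{dI}{da} = \int_{0}^{1} 2 t^{a} \, dt = 2 \left[\frac{t^{a+1}}{a+1}\right]_0^1 = \frac{2}{a + 1}.$$

Integrating with respect to $a$ gives $I(a) = \log{\left(\frac{4 \left(a + 1\right)^{2}}{81} \right)} + C$.

At $a = \frac{7}{2}$ the integrand is identically $0$, so $I(\frac{7}{2}) = 0$. The closed form gives $0$, hence $C = 0$.

Setting $a = \frac{1}{6}$:
$$I = \log{\left(\frac{49}{729} \right)}.$$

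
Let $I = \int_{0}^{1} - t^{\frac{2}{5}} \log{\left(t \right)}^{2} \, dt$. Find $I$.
$- \frac{250}{343}$

Begin with the known integral
$$J(a) = \int_{0}^{1} - t^{a} \, dt = - \frac{1}{a + 1}.$$

Differentiating under the integral sign brings down a factor of $\ln t$:
$$\frac{dJ}{da} = \int_{0}^{1} - t^{a} \log{\left(t \right)} \, dt = \frac{1}{\left(a + 1\right)^{2}}.$$

Repeating twice in total — each differentiation brings down another $\ln t$ — gives
$$\frac{d^{2}J}{da^{2}} = \int_{0}^{1} - t^{a} \log{\left(t \right)}^{2} \, dt = - \frac{2}{\left(a + 1\right)^{3}},$$
and the integrand here is exactly the target integrand, so $I = - \frac{2}{\left(a + 1\right)^{3}}$.

Setting $a = \frac{2}{5}$:
$$I = - \frac{250}{343}.$$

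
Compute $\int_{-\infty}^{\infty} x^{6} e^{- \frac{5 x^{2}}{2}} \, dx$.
$\frac{3 \sqrt{10} \sqrt{\pi}}{125}$

Begin with the known integral
$$J(a) = \int_{-\infty}^{\infty} e^{- a x^{2}} \, dx = \frac{\sqrt{\pi}}{\sqrt{a}}.$$

Differentiating under the integral sign brings down a factor of $(-x^2)$:
$$\frac{dJ}{da} = \int_{-\infty}^{\infty} - x^{2} e^{- a x^{2}} \, dx = - \frac{\sqrt{\pi}}{2 a^{\frac{3}{2}}}.$$

Repeating $3$ times in total — each differentiation brings down another $(-x^2)$ — gives
$$\frac{d^{3}J}{da^{3}} = \int_{-\infty}^{\infty} - x^{6} e^{- a x^{2}} \, dx = - \frac{15 \sqrt{\pi}}{8 a^{\frac{7}{2}}},$$
and the integrand here is $(-1)^{3}$ times the target integrand, so $I = (-1)^{3}\,\frac{d^{3}J}{da^{3}} = \frac{15 \sqrt{\pi}}{8 a^{\frac{7}{2}}}$.

Setting $a = \frac{5}{2}$:
$$I = \frac{3 \sqrt{10} \sqrt{\pi}}{125}.$$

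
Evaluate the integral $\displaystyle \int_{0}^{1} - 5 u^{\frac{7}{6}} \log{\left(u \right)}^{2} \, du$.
$- \frac{2160}{2197}$

Start from the elementary integral
$$J(a) = \int_{0}^{1} - 5 u^{a} \, du = - \frac{5}{a + 1}.$$

Differentiating under the integral sign brings down a factor of $\ln u$:
$$\frac{dJ}{da} = \int_{0}^{1} - 5 u^{a} \log{\left(u \right)} \, du = \frac{5}{\left(a + 1\right)^{2}}.$$

Repeating twice in total — each differentiation brings down another $\ln u$ — gives
$$\frac{d^{2}J}{da^{2}} = \int_{0}^{1} - 5 u^{a} \log{\left(u \right)}^{2} \, du = - \frac{10}{\left(a + 1\right)^{3}},$$
and the integrand here is exactly the target integrand, so $I = - \frac{10}{\left(a + 1\right)^{3}}$.

Setting $a = \frac{7}{6}$:
$$I = - \frac{2160}{2197}.$$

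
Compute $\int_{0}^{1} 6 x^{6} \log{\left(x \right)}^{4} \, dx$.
$\frac{144}{16807}$

Consider the simpler parametrised integral
$$J(a) = \int_{0}^{1} 6 x^{a} \, dx = \frac{6}{a + 1}.$$

Differentiating under the integral sign brings down a factor of $\ln x$:
$$\frac{dJ}{da} = \int_{0}^{1} 6 x^{a} \log{\left(x \right)} \, dx = - \frac{6}{\left(a + 1\right)^{2}}.$$

Repeating $4$ times in total — each differentiation brings down another $\ln x$ — gives
$$\frac{d^{4}J}{da^{4}} = \int_{0}^{1} 6 x^{a} \log{\left(x \right)}^{4} \, dx = \frac{144}{\left(a + 1\right)^{5}},$$
and the integrand here is exactly the target integrand, so $I = \frac{144}{\left(a + 1\right)^{5}}$.

Setting $a = 6$:
$$I = \frac{144}{16807}.$$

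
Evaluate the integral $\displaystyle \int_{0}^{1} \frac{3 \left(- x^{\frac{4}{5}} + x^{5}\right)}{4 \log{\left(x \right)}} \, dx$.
$- \frac{3 \log{\left(3 \right)}}{4} + \frac{3 \log{\left(10 \right)}}{4}$

Introduce a parameter $a$ in the exponent: let $I(a) = \int_{0}^{1} \frac{3 \left(- x^{\frac{4}{5}} + x^{a}\right)}{4 \log{\left(x \right)}} \, dx$.

Since $\dfrac{\partial}{\partial a}\,x^{a} = x^{a} \ln x$, the $\ln x$ in the denominator cancels and
$$\frac{dI}{da} = \int_{0}^{1} \frac{3}{4} x^{a} \, dx = \frac{3}{4} \left[\frac{x^{a+1}}{a+1}\right]_0^1 = \frac{3}{4 \left(a + 1\right)}.$$

Integrating with respect to $a$ gives $I(a) = \log{\left(\frac{\sqrt{3} \cdot 5^{\frac{3}{4}} \left(a + 1\right)^{\frac{3}{4}}}{9} \right)} + C$.

At $a = \frac{4}{5}$ the integrand is identically $0$, so $I(\frac{4}{5}) = 0$. The closed form gives $0$, hence $C = 0$.

Setting $a = 5$:
$$I = - \frac{3 \log{\left(3 \right)}}{4} + \frac{3 \log{\left(10 \right)}}{4}.$$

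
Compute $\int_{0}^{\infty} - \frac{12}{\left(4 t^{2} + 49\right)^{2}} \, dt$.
$- \frac{3 \pi}{686}$

Begin with the known result
$$J(a) = \int_{0}^{\infty} - \frac{3}{4 \left(a^{2} + t^{2}\right)} \, dt = - \frac{3 \pi}{8 a}.$$

Differentiating under the integral sign with respect to $a$,
$$\frac{dJ}{da} = \int_{0}^{\infty} \frac{3 a}{2 \left(a^{2} + t^{2}\right)^{2}} \, dt = \frac{3 \pi}{8 a^{2}},$$
so $\int_{0}^{\infty} - \frac{3}{4 \left(a^{2} + t^{2}\right)^{2}} \, dt = - \frac{3 \pi}{16 a^{3}}$.

Setting $a = \frac{7}{2}$:
$$I = - \frac{3 \pi}{686}.$$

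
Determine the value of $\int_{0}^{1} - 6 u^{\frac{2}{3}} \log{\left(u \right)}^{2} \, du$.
$- \frac{324}{125}$

Start from the elementary integral
$$J(a) = \int_{0}^{1} - 6 u^{a} \, du = - \frac{6}{a + 1}.$$

Differentiating under the integral sign brings down a factor of $\ln u$:
$$\frac{dJ}{da} = \int_{0}^{1} - 6 u^{a} \log{\left(u \right)} \, du = \frac{6}{\left(a + 1\right)^{2}}.$$

Repeating twice in total — each differentiation brings down another $\ln u$ — gives
$$\frac{d^{2}J}{da^{2}} = \int_{0}^{1} - 6 u^{a} \log{\left(u \right)}^{2} \, du = - \frac{12}{\left(a + 1\right)^{3}},$$
and the integrand here is exactly the target integrand, so $I = - \frac{12}{\left(a + 1\right)^{3}}$.

Setting $a = \frac{2}{3}$:
$$I = - \frac{324}{125}.$$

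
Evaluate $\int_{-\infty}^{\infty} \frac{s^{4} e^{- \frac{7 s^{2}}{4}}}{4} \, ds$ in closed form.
$\frac{6 \sqrt{7} \sqrt{\pi}}{343}$

Begin with the known integral
$$J(a) = \int_{-\infty}^{\infty} \frac{e^{- a s^{2}}}{4} \, ds = \frac{\sqrt{\pi}}{4 \sqrt{a}}.$$

Differentiating under the integral sign brings down a factor of $(-s^2)$:
$$\frac{dJ}{da} = \int_{-\infty}^{\infty} - \frac{s^{2} e^{- a s^{2}}}{4} \, ds = - \frac{\sqrt{\pi}}{8 a^{\frac{3}{2}}}.$$

Repeating twice in total — each differentiation brings down another $(-s^2)$ — gives
$$\frac{d^{2}J}{da^{2}} = \int_{-\infty}^{\infty} \frac{s^{4} e^{- a s^{2}}}{4} \, ds = \frac{3 \sqrt{\pi}}{16 a^{\frac{5}{2}}},$$
and the integrand here is exactly the target integrand, so $I = \frac{3 \sqrt{\pi}}{16 a^{\frac{5}{2}}}$.

Setting $a = \frac{7}{4}$:
$$I = \frac{6 \sqrt{7} \sqrt{\pi}}{343}.$$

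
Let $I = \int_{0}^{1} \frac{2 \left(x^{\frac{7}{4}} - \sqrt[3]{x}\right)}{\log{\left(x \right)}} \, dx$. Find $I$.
$- \log{\left(\frac{256}{1089} \right)}$

Consider the one-parameter family: let $I(a) = \int_{0}^{1} \frac{2 \left(x^{\frac{7}{4}} - x^{a}\right)}{\log{\left(x \right)}} \, dx$.

Since $\dfrac{\partial}{\partial a}\,x^{a} = x^{a} \ln x$, the $\ln x$ in the denominator cancels and
$$\frac{dI}{da} = \int_{0}^{1} -2 x^{a} \, dx = -2 \left[\frac{x^{a+1}}{a+1}\right]_0^1 = - \frac{2}{a + 1}.$$

Integrating with respect to $a$ gives $I(a) = - \log{\left(\frac{16 \left(a + 1\right)^{2}}{121} \right)} + C$.

At $a = \frac{7}{4}$ the integrand is identically $0$, so $I(\frac{7}{4}) = 0$. The closed form gives $0$, hence $C = 0$.

Setting $a = \frac{1}{3}$:
$$I = - \log{\left(\frac{256}{1089} \right)}.$$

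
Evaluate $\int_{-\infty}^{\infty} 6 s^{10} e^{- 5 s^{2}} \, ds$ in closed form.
$\frac{567 \sqrt{5} \sqrt{\pi}}{50000}$

Consider the simpler parametrised integral
$$J(a) = \int_{-\infty}^{\infty} 6 e^{- a s^{2}} \, ds = \frac{6 \sqrt{\pi}}{\sqrt{a}}.$$

Differentiating under the integral sign brings down a factor of $(-s^2)$:
$$\frac{dJ}{da} = \int_{-\infty}^{\infty} - 6 s^{2} e^{- a s^{2}} \, ds = - \frac{3 \sqrt{\pi}}{a^{\frac{3}{2}}}.$$

Repeating $5$ times in total — each differentiation brings down another $(-s^2)$ — gives
$$\frac{d^{5}J}{da^{5}} = \int_{-\infty}^{\infty} - 6 s^{10} e^{- a s^{2}} \, ds = - \frac{2835 \sqrt{\pi}}{16 a^{\frac{11}{2}}},$$
and the integrand here is $(-1)^{5}$ times the target integrand, so $I = (-1)^{5}\,\frac{d^{5}J}{da^{5}} = \frac{2835 \sqrt{\pi}}{16 a^{\frac{11}{2}}}$.

Setting $a = 5$:
$$I = \frac{567 \sqrt{5} \sqrt{\pi}}{50000}.$$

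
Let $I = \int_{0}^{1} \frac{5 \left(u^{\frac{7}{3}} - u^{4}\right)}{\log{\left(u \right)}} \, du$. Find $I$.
$- \log{\left(\frac{243}{32} \right)}$

Replace the exponent $4$ by a parameter $a$: let $I(a) = \int_{0}^{1} \frac{5 \left(u^{\frac{7}{3}} - u^{a}\right)}{\log{\left(u \right)}} \, du$.

Since $\dfrac{\partial}{\partial a}\,u^{a} = u^{a} \ln u$, the $\ln u$ in the denominator cancels and
$$\frac{dI}{da} = \int_{0}^{1} -5 u^{a} \, du = -5 \left[\frac{u^{a+1}}{a+1}\right]_0^1 = - \frac{5}{a + 1}.$$

Integrating with respect to $a$ gives $I(a) = - \log{\left(\frac{243 \left(a + 1\right)^{5}}{100000} \right)} + C$.

At $a = \frac{7}{3}$ the integrand is identically $0$, so $I(\frac{7}{3}) = 0$. The closed form gives $0$, hence $C = 0$.

Setting $a = 4$:
$$I = - \log{\left(\frac{243}{32} \right)}.$$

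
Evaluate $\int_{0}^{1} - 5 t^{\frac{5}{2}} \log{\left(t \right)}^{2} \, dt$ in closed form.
$- \frac{80}{343}$

Begin with the known integral
$$J(a) = \int_{0}^{1} - 5 t^{a} \, dt = - \frac{5}{a + 1}.$$

Differentiating under the integral sign brings down a factor of $\ln t$:
$$\frac{dJ}{da} = \int_{0}^{1} - 5 t^{a} \log{\left(t \right)} \, dt = \frac{5}{\left(a + 1\right)^{2}}.$$

Repeating twice in total — each differentiation brings down another $\ln t$ — gives
$$\frac{d^{2}J}{da^{2}} = \int_{0}^{1} - 5 t^{a} \log{\left(t \right)}^{2} \, dt = - \frac{10}{\left(a + 1\right)^{3}},$$
and the integrand here is exactly the target integrand, so $I = - \frac{10}{\left(a + 1\right)^{3}}$.

Setting $a = \frac{5}{2}$:
$$I = - \frac{80}{343}.$$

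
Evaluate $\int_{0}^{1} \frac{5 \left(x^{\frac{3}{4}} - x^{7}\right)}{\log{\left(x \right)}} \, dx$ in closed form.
$\log{\left(\frac{16807}{33554432} \right)}$

Replace the exponent $\frac{3}{4}$ by a parameter $a$: let $I(a) = \int_{0}^{1} \frac{5 \left(- x^{7} + x^{a}\right)}{\log{\left(x \right)}} \, dx$.

Since $\dfrac{\partial}{\partial a}\,x^{a} = x^{a} \ln x$, the $\ln x$ in the denominator cancels and
$$\frac{dI}{da} = \int_{0}^{1} 5 x^{a} \, dx = 5 \left[\frac{x^{a+1}}{a+1}\right]_0^1 = \frac{5}{a + 1}.$$

Integrating with respect to $a$ gives $I(a) = \log{\left(\frac{\left(a + 1\right)^{5}}{32768} \right)} + C$.

At $a = 7$ the integrand is identically $0$, so $I(7) = 0$. The closed form gives $0$, hence $C = 0$.

Setting $a = \frac{3}{4}$:
$$I = \log{\left(\frac{16807}{33554432} \right)}.$$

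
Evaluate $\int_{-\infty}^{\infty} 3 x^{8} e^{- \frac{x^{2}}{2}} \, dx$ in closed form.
$315 \sqrt{2} \sqrt{\pi}$

Start from the elementary integral
$$J(a) = \int_{-\infty}^{\infty} 3 e^{- a x^{2}} \, dx = \frac{3 \sqrt{\pi}}{\sqrt{a}}.$$

Differentiating under the integral sign brings down a factor of $(-x^2)$:
$$\frac{dJ}{da} = \int_{-\infty}^{\infty} - 3 x^{2} e^{- a x^{2}} \, dx = - \frac{3 \sqrt{\pi}}{2 a^{\frac{3}{2}}}.$$

Repeating $4$ times in total — each differentiation brings down another $(-x^2)$ — gives
$$\frac{d^{4}J}{da^{4}} = \int_{-\infty}^{\infty} 3 x^{8} e^{- a x^{2}} \, dx = \frac{315 \sqrt{\pi}}{16 a^{\frac{9}{2}}},$$
and the integrand here is exactly the target integrand, so $I = \frac{315 \sqrt{\pi}}{16 a^{\frac{9}{2}}}$.

Setting $a = \frac{1}{2}$:
$$I = 315 \sqrt{2} \sqrt{\pi}.$$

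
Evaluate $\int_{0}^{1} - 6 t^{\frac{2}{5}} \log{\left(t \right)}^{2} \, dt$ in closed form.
$- \frac{1500}{343}$

Consider the simpler parametrised integral
$$J(a) = \int_{0}^{1} - 6 t^{a} \, dt = - \frac{6}{a + 1}.$$

Differentiating under the integral sign brings down a factor of $\ln t$:
$$\frac{dJ}{da} = \int_{0}^{1} - 6 t^{a} \log{\left(t \right)} \, dt = \frac{6}{\left(a + 1\right)^{2}}.$$

Repeating twice in total — each differentiation brings down another $\ln t$ — gives
$$\frac{d^{2}J}{da^{2}} = \int_{0}^{1} - 6 t^{a} \log{\left(t \right)}^{2} \, dt = - \frac{12}{\left(a + 1\right)^{3}},$$
and the integrand here is exactly the target integrand, so $I = - \frac{12}{\left(a + 1\right)^{3}}$.

Setting $a = \frac{2}{5}$:
$$I = - \frac{1500}{343}.$$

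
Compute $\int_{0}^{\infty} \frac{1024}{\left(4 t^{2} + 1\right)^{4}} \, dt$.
$80 \pi$

Start from the standard arctangent integral
$$J(a) = \int_{0}^{\infty} \frac{4}{a^{2} + t^{2}} \, dt = \frac{2 \pi}{a}.$$

Differentiating under the integral sign with respect to $a$,
$$\frac{dJ}{da} = \int_{0}^{\infty} - \frac{8 a}{\left(a^{2} + t^{2}\right)^{2}} \, dt = - \frac{2 \pi}{a^{2}},$$
so $\int_{0}^{\infty} \frac{4}{\left(a^{2} + t^{2}\right)^{2}} \, dt = \frac{\pi}{a^{3}}$.

Repeating — each differentiation of $1/(t^2+a^2)^j$ produces $-2ja/(t^2+a^2)^{j+1}$ — and dividing through by $-2ja$ at each step yields, after $3$ differentiations in total,
$$\int_{0}^{\infty} \frac{4}{\left(a^{2} + t^{2}\right)^{4}} \, dt = \frac{5 \pi}{8 a^{7}}.$$

Setting $a = \frac{1}{2}$:
$$I = 80 \pi.$$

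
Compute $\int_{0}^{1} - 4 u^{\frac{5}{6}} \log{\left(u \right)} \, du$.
$\frac{144}{121}$

Consider the simpler parametrised integral
$$J(a) = \int_{0}^{1} - 4 u^{a} \, du = - \frac{4}{a + 1}.$$

Differentiating under the integral sign brings down a factor of $\ln u$:
$$\frac{dJ}{da} = \int_{0}^{1} - 4 u^{a} \log{\left(u \right)} \, du = \frac{4}{\left(a + 1\right)^{2}}.$$

The integral on the left is $I$, so $I = \frac{4}{\left(a + 1\right)^{2}}$.

Setting $a = \frac{5}{6}$:
$$I = \frac{144}{121}.$$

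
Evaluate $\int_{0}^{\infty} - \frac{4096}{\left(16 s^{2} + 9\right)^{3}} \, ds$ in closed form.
$- \frac{64 \pi}{81}$

Start from the standard arctangent integral
$$J(a) = \int_{0}^{\infty} - \frac{1}{a^{2} + s^{2}} \, ds = - \frac{\pi}{2 a}.$$

Differentiating under the integral sign with respect to $a$,
$$\frac{dJ}{da} = \int_{0}^{\infty} \frac{2 a}{\left(a^{2} + s^{2}\right)^{2}} \, ds = \frac{\pi}{2 a^{2}},$$
so $\int_{0}^{\infty} - \frac{1}{\left(a^{2} + s^{2}\right)^{2}} \, ds = - \frac{\pi}{4 a^{3}}$.

Repeating — each differentiation of $1/(s^2+a^2)^j$ produces $-2ja/(s^2+a^2)^{j+1}$ — and dividing through by $-2ja$ at each step yields, after $2$ differentiations in total,
$$\int_{0}^{\infty} - \frac{1}{\left(a^{2} + s^{2}\right)^{3}} \, ds = - \frac{3 \pi}{16 a^{5}}.$$

Setting $a = \frac{3}{4}$:
$$I = - \frac{64 \pi}{81}.$$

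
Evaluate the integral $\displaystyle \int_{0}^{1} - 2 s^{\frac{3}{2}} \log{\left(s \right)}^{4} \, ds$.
$- \frac{1536}{3125}$

Consider the simpler parametrised integral
$$J(a) = \int_{0}^{1} - 2 s^{a} \, ds = - \frac{2}{a + 1}.$$

Differentiating under the integral sign brings down a factor of $\ln s$:
$$\frac{dJ}{da} = \int_{0}^{1} - 2 s^{a} \log{\left(s \right)} \, ds = \frac{2}{\left(a + 1\right)^{2}}.$$

Repeating $4$ times in total — each differentiation brings down another $\ln s$ — gives
$$\frac{d^{4}J}{da^{4}} = \int_{0}^{1} - 2 s^{a} \log{\left(s \right)}^{4} \, ds = - \frac{48}{\left(a + 1\right)^{5}},$$
and the integrand here is exactly the target integrand, so $I = - \frac{48}{\left(a + 1\right)^{5}}$.

Setting $a = \frac{3}{2}$:
$$I = - \frac{1536}{3125}.$$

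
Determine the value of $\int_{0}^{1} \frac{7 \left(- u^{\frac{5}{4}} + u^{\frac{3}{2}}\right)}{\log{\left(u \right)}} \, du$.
$- \log{\left(\frac{4782969}{10000000} \right)}$

Consider the one-parameter family: let $I(a) = \int_{0}^{1} \frac{7 \left(u^{\frac{3}{2}} - u^{a}\right)}{\log{\left(u \right)}} \, du$.

Since $\dfrac{\partial}{\partial a}\,u^{a} = u^{a} \ln u$, the $\ln u$ in the denominator cancels and
$$\frac{dI}{da} = \int_{0}^{1} -7 u^{a} \, du = -7 \left[\frac{u^{a+1}}{a+1}\right]_0^1 = - \frac{7}{a + 1}.$$

Integrating with respect to $a$ gives $I(a) = - \log{\left(\frac{128 \left(a + 1\right)^{7}}{78125} \right)} + C$.

At $a = \frac{3}{2}$ the integrand is identically $0$, so $I(\frac{3}{2}) = 0$. The closed form gives $0$, hence $C = 0$.

Setting $a = \frac{5}{4}$:
$$I = - \log{\left(\frac{4782969}{10000000} \right)}.$$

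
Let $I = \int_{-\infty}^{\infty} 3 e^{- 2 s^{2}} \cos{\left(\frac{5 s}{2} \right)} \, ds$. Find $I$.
$\frac{3 \sqrt{2} \sqrt{\pi}}{2 e^{\frac{25}{32}}}$

Define $I(b) = \int_{-\infty}^{\infty} 3 e^{- 2 s^{2}} \cos{\left(b s \right)} \, ds$.

Differentiating under the integral sign,
$$I'(b) = \int_{-\infty}^{\infty} - 3 s e^{- 2 s^{2}} \sin{\left(b s \right)} \, ds.$$

Integrate $\int_{-\infty}^{\infty} s \sin(b s)\, e^{- 2 s^{2}}\, ds$ by parts with $u = \sin(b s)$ and $dv = s\, e^{- 2 s^{2}}\, ds$, giving $v = - \frac{e^{- 2 s^{2}}}{4}$. The boundary term vanishes and
$$\int_{-\infty}^{\infty} s \sin(b s)\, e^{- 2 s^{2}}\, ds = \frac{b}{4} \int_{-\infty}^{\infty} \cos(b s)\, e^{- 2 s^{2}}\, ds,$$
so $I'(b) = - \frac{b}{4}\, I(b)$.

This is a separable first-order ODE; solving with the initial condition $I(0) = \int_{-\infty}^{\infty} 3 e^{- 2 s^{2}}\,ds = \frac{3 \sqrt{2} \sqrt{\pi}}{2}$ gives
$$I(b) = \frac{3 \sqrt{2} \sqrt{\pi} e^{- \frac{b^{2}}{8}}}{2}.$$

Setting $b = \frac{5}{2}$:
$$I = \frac{3 \sqrt{2} \sqrt{\pi}}{2 e^{\frac{25}{32}}}.$$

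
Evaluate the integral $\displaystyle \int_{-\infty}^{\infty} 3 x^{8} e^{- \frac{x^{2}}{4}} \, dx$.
$10080 \sqrt{\pi}$

Start from the elementary integral
$$J(a) = \int_{-\infty}^{\infty} 3 e^{- a x^{2}} \, dx = \frac{3 \sqrt{\pi}}{\sqrt{a}}.$$

Differentiating under the integral sign brings down a factor of $(-x^2)$:
$$\frac{dJ}{da} = \int_{-\infty}^{\infty} - 3 x^{2} e^{- a x^{2}} \, dx = - \frac{3 \sqrt{\pi}}{2 a^{\frac{3}{2}}}.$$

Repeating $4$ times in total — each differentiation brings down another $(-x^2)$ — gives
$$\frac{d^{4}J}{da^{4}} = \int_{-\infty}^{\infty} 3 x^{8} e^{- a x^{2}} \, dx = \frac{315 \sqrt{\pi}}{16 a^{\frac{9}{2}}},$$
and the integrand here is exactly the target integrand, so $I = \frac{315 \sqrt{\pi}}{16 a^{\frac{9}{2}}}$.

Setting $a = \frac{1}{4}$:
$$I = 10080 \sqrt{\pi}.$$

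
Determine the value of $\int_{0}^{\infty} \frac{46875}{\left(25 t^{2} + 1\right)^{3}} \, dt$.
$\frac{28125 \pi}{16}$

Begin with the known result
$$J(a) = \int_{0}^{\infty} \frac{3}{a^{2} + t^{2}} \, dt = \frac{3 \pi}{2 a}.$$

Differentiating under the integral sign with respect to $a$,
$$\frac{dJ}{da} = \int_{0}^{\infty} - \frac{6 a}{\left(a^{2} + t^{2}\right)^{2}} \, dt = - \frac{3 \pi}{2 a^{2}},$$
so $\int_{0}^{\infty} \frac{3}{\left(a^{2} + t^{2}\right)^{2}} \, dt = \frac{3 \pi}{4 a^{3}}$.

Repeating — each differentiation of $1/(t^2+a^2)^j$ produces $-2ja/(t^2+a^2)^{j+1}$ — and dividing through by $-2ja$ at each step yields, after $2$ differentiations in total,
$$\int_{0}^{\infty} \frac{3}{\left(a^{2} + t^{2}\right)^{3}} \, dt = \frac{9 \pi}{16 a^{5}}.$$

Setting $a = \frac{1}{5}$:
$$I = \frac{28125 \pi}{16}.$$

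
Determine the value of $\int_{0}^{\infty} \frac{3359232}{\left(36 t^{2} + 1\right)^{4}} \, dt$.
$87480 \pi$

Recall the elementary integral
$$J(a) = \int_{0}^{\infty} \frac{2}{a^{2} + t^{2}} \, dt = \frac{\pi}{a}.$$

Differentiating under the integral sign with respect to $a$,
$$\frac{dJ}{da} = \int_{0}^{\infty} - \frac{4 a}{\left(a^{2} + t^{2}\right)^{2}} \, dt = - \frac{\pi}{a^{2}},$$
so $\int_{0}^{\infty} \frac{2}{\left(a^{2} + t^{2}\right)^{2}} \, dt = \frac{\pi}{2 a^{3}}$.

Repeating — each differentiation of $1/(t^2+a^2)^j$ produces $-2ja/(t^2+a^2)^{j+1}$ — and dividing through by $-2ja$ at each step yields, after $3$ differentiations in total,
$$\int_{0}^{\infty} \frac{2}{\left(a^{2} + t^{2}\right)^{4}} \, dt = \frac{5 \pi}{16 a^{7}}.$$

Setting $a = \frac{1}{6}$:
$$I = 87480 \pi.$$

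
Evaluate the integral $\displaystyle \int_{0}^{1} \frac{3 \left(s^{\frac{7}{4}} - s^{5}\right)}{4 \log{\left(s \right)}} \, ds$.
$\log{\left(\frac{11^{\frac{3}{4}} \sqrt[4]{24}}{24} \right)}$

Introduce a parameter $a$ in the exponent: let $I(a) = \int_{0}^{1} \frac{3 \left(- s^{5} + s^{a}\right)}{4 \log{\left(s \right)}} \, ds$.

Since $\dfrac{\partial}{\partial a}\,s^{a} = s^{a} \ln s$, the $\ln s$ in the denominator cancels and
$$\frac{dI}{da} = \int_{0}^{1} \frac{3}{4} s^{a} \, ds = \frac{3}{4} \left[\frac{s^{a+1}}{a+1}\right]_0^1 = \frac{3}{4 \left(a + 1\right)}.$$

Integrating with respect to $a$ gives $I(a) = \frac{3 \log{\left(a + 1 \right)}}{4} - \frac{3 \log{\left(6 \right)}}{4} + C$.

At $a = 5$ the integrand is identically $0$, so $I(5) = 0$. The closed form gives $0$, hence $C = 0$.

Setting $a = \frac{7}{4}$:
$$I = \log{\left(\frac{11^{\frac{3}{4}} \sqrt[4]{24}}{24} \right)}.$$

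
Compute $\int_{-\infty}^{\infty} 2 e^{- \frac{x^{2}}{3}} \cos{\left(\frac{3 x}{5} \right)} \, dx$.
$\frac{2 \sqrt{3} \sqrt{\pi}}{e^{\frac{27}{100}}}$

Define $I(b) = \int_{-\infty}^{\infty} 2 e^{- \frac{x^{2}}{3}} \cos{\left(b x \right)} \, dx$.

Differentiating under the integral sign,
$$I'(b) = \int_{-\infty}^{\infty} - 2 x e^{- \frac{x^{2}}{3}} \sin{\left(b x \right)} \, dx.$$

Integrate $\int_{-\infty}^{\infty} x \sin(b x)\, e^{- \frac{x^{2}}{3}}\, dx$ by parts with $u = \sin(b x)$ and $dv = x\, e^{- \frac{x^{2}}{3}}\, dx$, giving $v = - \frac{3 e^{- \frac{x^{2}}{3}}}{2}$. The boundary term vanishes and
$$\int_{-\infty}^{\infty} x \sin(b x)\, e^{- \frac{x^{2}}{3}}\, dx = \frac{3 b}{2} \int_{-\infty}^{\infty} \cos(b x)\, e^{- \frac{x^{2}}{3}}\, dx,$$
so $I'(b) = - \frac{3 b}{2}\, I(b)$.

This is a separable first-order ODE; solving with the initial condition $I(0) = \int_{-\infty}^{\infty} 2 e^{- \frac{x^{2}}{3}}\,dx = 2 \sqrt{3} \sqrt{\pi}$ gives
$$I(b) = 2 \sqrt{3} \sqrt{\pi} e^{- \frac{3 b^{2}}{4}}.$$

Setting $b = \frac{3}{5}$:
$$I = \frac{2 \sqrt{3} \sqrt{\pi}}{e^{\frac{27}{100}}}.$$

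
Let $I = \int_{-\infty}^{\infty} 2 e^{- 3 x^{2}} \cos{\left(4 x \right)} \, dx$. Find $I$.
$\frac{2 \sqrt{3} \sqrt{\pi}}{3 e^{\frac{4}{3}}}$

Treat the cosine frequency as a parameter and define $I(b) = \int_{-\infty}^{\infty} 2 e^{- 3 x^{2}} \cos{\left(b x \right)} \, dx$.

Differentiating under the integral sign,
$$I'(b) = \int_{-\infty}^{\infty} - 2 x e^{- 3 x^{2}} \sin{\left(b x \right)} \, dx.$$

Integrate $\int_{-\infty}^{\infty} x \sin(b x)\, e^{- 3 x^{2}}\, dx$ by parts with $u = \sin(b x)$ and $dv = x\, e^{- 3 x^{2}}\, dx$, giving $v = - \frac{e^{- 3 x^{2}}}{6}$. The boundary term vanishes and
$$\int_{-\infty}^{\infty} x \sin(b x)\, e^{- 3 x^{2}}\, dx = \frac{b}{6} \int_{-\infty}^{\infty} \cos(b x)\, e^{- 3 x^{2}}\, dx,$$
so $I'(b) = - \frac{b}{6}\, I(b)$.

This is a separable first-order ODE; solving with the initial condition $I(0) = \int_{-\infty}^{\infty} 2 e^{- 3 x^{2}}\,dx = \frac{2 \sqrt{3} \sqrt{\pi}}{3}$ gives
$$I(b) = \frac{2 \sqrt{3} \sqrt{\pi} e^{- \frac{b^{2}}{12}}}{3}.$$

Setting $b = 4$:
$$I = \frac{2 \sqrt{3} \sqrt{\pi}}{3 e^{\frac{4}{3}}}.$$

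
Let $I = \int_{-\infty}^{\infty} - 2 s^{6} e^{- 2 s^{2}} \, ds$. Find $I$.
$- \frac{15 \sqrt{2} \sqrt{\pi}}{64}$

Consider the simpler parametrised integral
$$J(a) = \int_{-\infty}^{\infty} - 2 e^{- a s^{2}} \, ds = - \frac{2 \sqrt{\pi}}{\sqrt{a}}.$$

Differentiating under the integral sign brings down a factor of $(-s^2)$:
$$\frac{dJ}{da} = \int_{-\infty}^{\infty} 2 s^{2} e^{- a s^{2}} \, ds = \frac{\sqrt{\pi}}{a^{\frac{3}{2}}}.$$

Repeating $3$ times in total — each differentiation brings down another $(-s^2)$ — gives
$$\frac{d^{3}J}{da^{3}} = \int_{-\infty}^{\infty} 2 s^{6} e^{- a s^{2}} \, ds = \frac{15 \sqrt{\pi}}{4 a^{\frac{7}{2}}},$$
and the integrand here is $(-1)^{3}$ times the target integrand, so $I = (-1)^{3}\,\frac{d^{3}J}{da^{3}} = - \frac{15 \sqrt{\pi}}{4 a^{\frac{7}{2}}}$.

Setting $a = 2$:
$$I = - \frac{15 \sqrt{2} \sqrt{\pi}}{64}.$$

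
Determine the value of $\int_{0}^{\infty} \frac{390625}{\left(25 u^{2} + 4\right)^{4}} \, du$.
$\frac{390625 \pi}{4096}$

Begin with the known result
$$J(a) = \int_{0}^{\infty} \frac{1}{a^{2} + u^{2}} \, du = \frac{\pi}{2 a}.$$

Differentiating under the integral sign with respect to $a$,
$$\frac{dJ}{da} = \int_{0}^{\infty} - \frac{2 a}{\left(a^{2} + u^{2}\right)^{2}} \, du = - \frac{\pi}{2 a^{2}},$$
so $\int_{0}^{\infty} \frac{1}{\left(a^{2} + u^{2}\right)^{2}} \, du = \frac{\pi}{4 a^{3}}$.

Repeating — each differentiation of $1/(u^2+a^2)^j$ produces $-2ja/(u^2+a^2)^{j+1}$ — and dividing through by $-2ja$ at each step yields, after $3$ differentiations in total,
$$\int_{0}^{\infty} \frac{1}{\left(a^{2} + u^{2}\right)^{4}} \, du = \frac{5 \pi}{32 a^{7}}.$$

Setting $a = \frac{2}{5}$:
$$I = \frac{390625 \pi}{4096}.$$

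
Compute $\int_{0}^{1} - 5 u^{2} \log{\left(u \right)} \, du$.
$\frac{5}{9}$

Consider the simpler parametrised integral
$$J(a) = \int_{0}^{1} - 5 u^{a} \, du = - \frac{5}{a + 1}.$$

Differentiating under the integral sign brings down a factor of $\ln u$:
$$\frac{dJ}{da} = \int_{0}^{1} - 5 u^{a} \log{\left(u \right)} \, du = \frac{5}{\left(a + 1\right)^{2}}.$$

The integral on the left is $I$, so $I = \frac{5}{\left(a + 1\right)^{2}}$.

Setting $a = 2$:
$$I = \frac{5}{9}.$$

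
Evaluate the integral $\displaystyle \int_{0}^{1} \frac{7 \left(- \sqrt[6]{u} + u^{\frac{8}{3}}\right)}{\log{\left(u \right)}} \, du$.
$- \log{\left(\frac{823543}{2494357888} \right)}$

Introduce a parameter $a$ in the exponent: let $I(a) = \int_{0}^{1} \frac{7 \left(u^{\frac{8}{3}} - u^{a}\right)}{\log{\left(u \right)}} \, du$.

Since $\dfrac{\partial}{\partial a}\,u^{a} = u^{a} \ln u$, the $\ln u$ in the denominator cancels and
$$\frac{dI}{da} = \int_{0}^{1} -7 u^{a} \, du = -7 \left[\frac{u^{a+1}}{a+1}\right]_0^1 = - \frac{7}{a + 1}.$$

Integrating with respect to $a$ gives $I(a) = - \log{\left(\frac{2187 \left(a + 1\right)^{7}}{19487171} \right)} + C$.

At $a = \frac{8}{3}$ the integrand is identically $0$, so $I(\frac{8}{3}) = 0$. The closed form gives $0$, hence $C = 0$.

Setting $a = \frac{1}{6}$:
$$I = - \log{\left(\frac{823543}{2494357888} \right)}.$$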